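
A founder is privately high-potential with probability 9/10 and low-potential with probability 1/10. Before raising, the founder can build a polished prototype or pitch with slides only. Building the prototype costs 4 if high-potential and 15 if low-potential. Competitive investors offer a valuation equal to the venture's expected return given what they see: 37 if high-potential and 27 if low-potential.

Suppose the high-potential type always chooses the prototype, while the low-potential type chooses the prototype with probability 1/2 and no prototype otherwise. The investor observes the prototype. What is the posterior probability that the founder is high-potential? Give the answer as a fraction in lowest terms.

P(the prototype) = (9/10)·1 + (1/10)·(1/2) = 19/20.
By Bayes' rule, P(high-potential | the prototype) = (9/10) / (19/20) = 18/19.

18/19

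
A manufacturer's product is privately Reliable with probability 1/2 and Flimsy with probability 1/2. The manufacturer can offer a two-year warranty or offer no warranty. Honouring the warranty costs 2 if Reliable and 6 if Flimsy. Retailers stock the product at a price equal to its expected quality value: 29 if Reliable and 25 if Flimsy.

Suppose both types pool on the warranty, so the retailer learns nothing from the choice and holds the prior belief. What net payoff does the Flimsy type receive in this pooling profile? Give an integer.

Pooled price = 1/2·29 + 1/2·25 = 27.
Flimsy pays cost 6 for the warranty, so net payoff = 27 − 6 = 21.

21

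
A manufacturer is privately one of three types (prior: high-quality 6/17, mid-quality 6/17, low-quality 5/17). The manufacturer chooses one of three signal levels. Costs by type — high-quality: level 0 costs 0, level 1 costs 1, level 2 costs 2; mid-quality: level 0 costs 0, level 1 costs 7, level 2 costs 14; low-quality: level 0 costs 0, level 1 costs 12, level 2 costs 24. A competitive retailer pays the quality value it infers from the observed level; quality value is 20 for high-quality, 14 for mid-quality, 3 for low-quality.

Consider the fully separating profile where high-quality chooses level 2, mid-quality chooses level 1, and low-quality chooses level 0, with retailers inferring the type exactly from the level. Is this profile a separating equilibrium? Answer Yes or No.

Yes

Separating prices: level 2 → 20, level 1 → 14, level 0 → 3.
high-quality (assigned level 2): level 0: 3 − 0 = 3; level 1: 14 − 1 = 13; level 2: 20 − 2 = 18. high-quality stays.
mid-quality (assigned level 1): level 0: 3 − 0 = 3; level 1: 14 − 7 = 7; level 2: 20 − 14 = 6. mid-quality stays.
low-quality (assigned level 0): level 0: 3 − 0 = 3; level 1: 14 − 12 = 2; level 2: 20 − 24 = -4. low-quality stays.
Every type prefers its assigned level; separation holds.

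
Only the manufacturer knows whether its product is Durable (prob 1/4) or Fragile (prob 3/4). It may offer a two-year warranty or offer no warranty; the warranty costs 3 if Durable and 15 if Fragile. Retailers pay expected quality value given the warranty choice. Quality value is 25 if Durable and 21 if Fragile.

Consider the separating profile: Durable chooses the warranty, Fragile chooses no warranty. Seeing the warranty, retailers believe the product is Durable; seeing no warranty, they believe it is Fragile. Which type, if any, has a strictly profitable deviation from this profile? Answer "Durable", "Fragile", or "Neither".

Neither

The warranty pays 25; no warranty pays 21.
Durable: assigned the warranty, nets 25 − 3 = 22; deviating to no warranty nets 21.
Fragile: assigned no warranty, nets 21; deviating to the warranty nets 25 − 15 = 10.
Both types strictly prefer their assigned action; no profitable deviation.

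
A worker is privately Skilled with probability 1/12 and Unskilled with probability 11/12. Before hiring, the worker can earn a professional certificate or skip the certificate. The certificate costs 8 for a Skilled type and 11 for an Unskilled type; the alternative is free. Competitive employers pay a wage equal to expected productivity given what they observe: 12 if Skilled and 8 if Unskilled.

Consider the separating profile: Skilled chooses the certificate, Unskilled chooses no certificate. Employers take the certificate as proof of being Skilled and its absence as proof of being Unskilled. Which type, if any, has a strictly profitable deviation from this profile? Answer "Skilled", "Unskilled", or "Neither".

Skilled

The certificate pays 12; no certificate pays 8.
Skilled: assigned the certificate, nets 12 − 8 = 4; deviating to no certificate nets 8.
Unskilled: assigned no certificate, nets 8; deviating to the certificate nets 12 − 11 = 1.
The Skilled type gains 4 by deviating.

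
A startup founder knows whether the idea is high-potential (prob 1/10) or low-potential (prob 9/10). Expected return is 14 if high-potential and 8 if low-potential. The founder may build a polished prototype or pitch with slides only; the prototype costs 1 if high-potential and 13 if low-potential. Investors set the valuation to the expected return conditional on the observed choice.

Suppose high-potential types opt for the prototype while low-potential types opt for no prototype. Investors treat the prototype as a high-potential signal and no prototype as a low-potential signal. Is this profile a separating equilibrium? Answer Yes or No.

Yes

Under these beliefs, the prototype earns valuation 14 and no prototype earns valuation 8.
high-potential: the prototype nets 14 − 1 = 13; no prototype nets 8. high-potential prefers the prototype.
low-potential: the prototype nets 14 − 13 = 1; no prototype nets 8. low-potential prefers no prototype.
Neither type deviates, so the separating profile is an equilibrium.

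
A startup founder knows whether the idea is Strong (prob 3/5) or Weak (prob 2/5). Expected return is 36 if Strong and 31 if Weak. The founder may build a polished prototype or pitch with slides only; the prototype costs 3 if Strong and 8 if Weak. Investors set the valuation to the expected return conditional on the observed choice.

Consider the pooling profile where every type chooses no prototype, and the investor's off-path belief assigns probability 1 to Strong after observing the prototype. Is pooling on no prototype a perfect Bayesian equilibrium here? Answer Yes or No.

On path, the investor holds the prior and pays 3/5·36 + 2/5·31 = 34. Off path (the prototype), believing Strong, it pays 36.
Strong: no prototype nets 34; the prototype nets 36 − 3 = 33. Strong stays.
Weak: no prototype nets 34; the prototype nets 36 − 8 = 28. Weak stays.
No type deviates, so pooling is sustained.

Yes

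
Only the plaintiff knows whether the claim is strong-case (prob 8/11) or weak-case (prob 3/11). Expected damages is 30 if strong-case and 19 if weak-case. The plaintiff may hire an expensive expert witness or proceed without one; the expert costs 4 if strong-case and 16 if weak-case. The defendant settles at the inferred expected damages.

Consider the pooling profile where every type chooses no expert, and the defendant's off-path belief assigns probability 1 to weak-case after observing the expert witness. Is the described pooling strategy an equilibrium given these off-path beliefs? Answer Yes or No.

On path, the defendant holds the prior and pays 8/11·30 + 3/11·19 = 27. Off path (the expert witness), believing weak-case, it pays 19.
strong-case: no expert nets 27; the expert witness nets 19 − 4 = 15. strong-case stays.
weak-case: no expert nets 27; the expert witness nets 19 − 16 = 3. weak-case stays.
No type deviates, so pooling is sustained.

Yes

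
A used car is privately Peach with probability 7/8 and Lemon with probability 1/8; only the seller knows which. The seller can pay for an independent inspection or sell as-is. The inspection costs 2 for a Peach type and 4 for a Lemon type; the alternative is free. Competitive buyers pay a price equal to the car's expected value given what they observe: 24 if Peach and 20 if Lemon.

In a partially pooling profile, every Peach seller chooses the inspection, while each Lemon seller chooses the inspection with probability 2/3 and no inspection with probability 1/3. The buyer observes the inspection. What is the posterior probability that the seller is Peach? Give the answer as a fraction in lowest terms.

21/23

P(the inspection) = (7/8)·1 + (1/8)·(2/3) = 23/24.
By Bayes' rule, P(Peach | the inspection) = (7/8) / (23/24) = 21/23.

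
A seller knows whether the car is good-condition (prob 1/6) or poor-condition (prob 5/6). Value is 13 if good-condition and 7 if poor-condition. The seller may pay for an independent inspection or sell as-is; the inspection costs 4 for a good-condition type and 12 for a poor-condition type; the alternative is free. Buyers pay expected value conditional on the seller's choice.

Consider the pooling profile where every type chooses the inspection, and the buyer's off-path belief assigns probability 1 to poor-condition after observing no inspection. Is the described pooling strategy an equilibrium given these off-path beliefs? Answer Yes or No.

On path, the buyer holds the prior and pays 1/6·13 + 5/6·7 = 8. Off path (no inspection), believing poor-condition, it pays 7.
good-condition: the inspection nets 8 − 4 = 4; no inspection nets 7. good-condition would deviate.
poor-condition: the inspection nets 8 − 12 = -4; no inspection nets 7. poor-condition would deviate.
A type deviates, so pooling fails.

No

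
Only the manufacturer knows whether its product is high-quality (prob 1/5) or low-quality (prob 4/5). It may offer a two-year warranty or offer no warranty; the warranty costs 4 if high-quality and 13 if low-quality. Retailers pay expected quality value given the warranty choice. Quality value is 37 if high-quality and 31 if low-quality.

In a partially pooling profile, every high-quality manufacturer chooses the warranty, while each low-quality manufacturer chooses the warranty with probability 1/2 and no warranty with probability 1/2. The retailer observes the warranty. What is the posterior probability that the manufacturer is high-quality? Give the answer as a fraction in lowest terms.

P(the warranty) = (1/5)·1 + (4/5)·(1/2) = 3/5.
By Bayes' rule, P(high-quality | the warranty) = (1/5) / (3/5) = 1/3.

1/3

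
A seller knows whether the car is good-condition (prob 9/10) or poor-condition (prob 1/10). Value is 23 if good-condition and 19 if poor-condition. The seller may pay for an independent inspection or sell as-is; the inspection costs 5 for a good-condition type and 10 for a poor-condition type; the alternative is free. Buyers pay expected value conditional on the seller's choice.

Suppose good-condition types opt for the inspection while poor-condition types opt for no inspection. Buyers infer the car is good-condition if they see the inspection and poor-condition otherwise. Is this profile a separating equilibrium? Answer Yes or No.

No

Under these beliefs, the inspection earns price 23 and no inspection earns price 19.
good-condition: the inspection nets 23 − 5 = 18; no inspection nets 19. good-condition would deviate to no inspection.
poor-condition: the inspection nets 23 − 10 = 13; no inspection nets 19. poor-condition prefers no inspection.
good-condition has a profitable deviation, so the profile is not an equilibrium.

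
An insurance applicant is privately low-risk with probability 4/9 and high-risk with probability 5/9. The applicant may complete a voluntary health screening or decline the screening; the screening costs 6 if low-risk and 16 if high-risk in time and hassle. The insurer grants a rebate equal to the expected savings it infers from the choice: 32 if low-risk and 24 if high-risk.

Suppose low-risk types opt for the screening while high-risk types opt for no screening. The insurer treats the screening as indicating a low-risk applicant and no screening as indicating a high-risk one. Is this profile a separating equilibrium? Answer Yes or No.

Yes

Under these beliefs, the screening earns rebate 32 and no screening earns rebate 24.
low-risk: the screening nets 32 − 6 = 26; no screening nets 24. low-risk prefers the screening.
high-risk: the screening nets 32 − 16 = 16; no screening nets 24. high-risk prefers no screening.
Neither type deviates, so the separating profile is an equilibrium.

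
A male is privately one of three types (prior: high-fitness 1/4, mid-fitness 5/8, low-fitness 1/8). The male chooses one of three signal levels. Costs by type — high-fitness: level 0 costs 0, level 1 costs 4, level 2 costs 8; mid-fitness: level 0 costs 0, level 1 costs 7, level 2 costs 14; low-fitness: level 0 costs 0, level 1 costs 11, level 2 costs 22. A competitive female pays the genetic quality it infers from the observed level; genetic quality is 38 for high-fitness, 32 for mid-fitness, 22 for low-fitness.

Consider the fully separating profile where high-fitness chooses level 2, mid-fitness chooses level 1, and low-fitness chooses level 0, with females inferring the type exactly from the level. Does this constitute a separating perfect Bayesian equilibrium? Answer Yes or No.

Yes

Separating mating payoffs: level 2 → 38, level 1 → 32, level 0 → 22.
high-fitness (assigned level 2): level 0: 22 − 0 = 22; level 1: 32 − 4 = 28; level 2: 38 − 8 = 30. high-fitness stays.
mid-fitness (assigned level 1): level 0: 22 − 0 = 22; level 1: 32 − 7 = 25; level 2: 38 − 14 = 24. mid-fitness stays.
low-fitness (assigned level 0): level 0: 22 − 0 = 22; level 1: 32 − 11 = 21; level 2: 38 − 22 = 16. low-fitness stays.
Every type prefers its assigned level; separation holds.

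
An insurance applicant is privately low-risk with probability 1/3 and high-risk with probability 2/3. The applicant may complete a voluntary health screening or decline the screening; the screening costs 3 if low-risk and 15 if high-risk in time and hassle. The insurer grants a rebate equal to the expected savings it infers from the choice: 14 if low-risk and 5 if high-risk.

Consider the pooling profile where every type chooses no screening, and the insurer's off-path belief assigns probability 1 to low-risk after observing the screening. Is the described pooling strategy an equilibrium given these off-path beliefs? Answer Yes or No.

On path, the insurer holds the prior and pays 1/3·14 + 2/3·5 = 8. Off path (the screening), believing low-risk, it pays 14.
low-risk: no screening nets 8; the screening nets 14 − 3 = 11. low-risk would deviate.
high-risk: no screening nets 8; the screening nets 14 − 15 = -1. high-risk stays.
A type deviates, so pooling fails.

No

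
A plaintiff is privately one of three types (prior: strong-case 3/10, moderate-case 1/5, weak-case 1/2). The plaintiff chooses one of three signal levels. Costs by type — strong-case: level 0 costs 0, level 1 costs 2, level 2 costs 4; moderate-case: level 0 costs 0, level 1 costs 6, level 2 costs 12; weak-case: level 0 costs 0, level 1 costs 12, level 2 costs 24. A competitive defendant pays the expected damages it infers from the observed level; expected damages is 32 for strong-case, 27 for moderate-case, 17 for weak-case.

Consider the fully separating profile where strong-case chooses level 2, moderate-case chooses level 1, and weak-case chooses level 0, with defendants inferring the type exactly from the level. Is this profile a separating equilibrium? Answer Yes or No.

Yes

Separating settlements: level 2 → 32, level 1 → 27, level 0 → 17.
strong-case (assigned level 2): level 0: 17 − 0 = 17; level 1: 27 − 2 = 25; level 2: 32 − 4 = 28. strong-case stays.
moderate-case (assigned level 1): level 0: 17 − 0 = 17; level 1: 27 − 6 = 21; level 2: 32 − 12 = 20. moderate-case stays.
weak-case (assigned level 0): level 0: 17 − 0 = 17; level 1: 27 − 12 = 15; level 2: 32 − 24 = 8. weak-case stays.
Every type prefers its assigned level; separation holds.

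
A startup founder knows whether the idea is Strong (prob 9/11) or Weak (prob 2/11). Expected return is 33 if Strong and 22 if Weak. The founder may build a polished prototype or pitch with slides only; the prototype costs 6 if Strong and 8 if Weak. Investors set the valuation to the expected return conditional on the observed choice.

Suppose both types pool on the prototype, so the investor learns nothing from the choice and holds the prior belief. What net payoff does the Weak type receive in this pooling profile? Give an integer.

Pooled valuation = 9/11·33 + 2/11·22 = 31.
Weak pays cost 8 for the prototype, so net payoff = 31 − 8 = 23.

23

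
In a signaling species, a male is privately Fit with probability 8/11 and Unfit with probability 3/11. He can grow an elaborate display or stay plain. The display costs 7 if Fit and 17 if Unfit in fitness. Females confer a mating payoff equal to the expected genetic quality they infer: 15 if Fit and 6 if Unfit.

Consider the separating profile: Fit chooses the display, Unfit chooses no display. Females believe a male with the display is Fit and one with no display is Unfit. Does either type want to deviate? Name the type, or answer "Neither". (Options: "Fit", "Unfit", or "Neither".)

Neither

The display pays 15; no display pays 6.
Fit: assigned the display, nets 15 − 7 = 8; deviating to no display nets 6.
Unfit: assigned no display, nets 6; deviating to the display nets 15 − 17 = -2.
Both types strictly prefer their assigned action; no profitable deviation.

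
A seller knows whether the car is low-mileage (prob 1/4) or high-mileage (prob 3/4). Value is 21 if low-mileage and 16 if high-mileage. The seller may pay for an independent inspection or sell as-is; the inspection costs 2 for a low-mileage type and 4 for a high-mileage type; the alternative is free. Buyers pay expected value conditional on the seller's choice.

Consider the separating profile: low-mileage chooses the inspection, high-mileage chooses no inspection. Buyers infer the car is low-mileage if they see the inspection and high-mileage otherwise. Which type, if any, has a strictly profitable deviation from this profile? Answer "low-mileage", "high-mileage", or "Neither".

The inspection pays 21; no inspection pays 16.
low-mileage: assigned the inspection, nets 21 − 2 = 19; deviating to no inspection nets 16.
high-mileage: assigned no inspection, nets 16; deviating to the inspection nets 21 − 4 = 17.
The high-mileage type gains 1 by deviating.

high-mileage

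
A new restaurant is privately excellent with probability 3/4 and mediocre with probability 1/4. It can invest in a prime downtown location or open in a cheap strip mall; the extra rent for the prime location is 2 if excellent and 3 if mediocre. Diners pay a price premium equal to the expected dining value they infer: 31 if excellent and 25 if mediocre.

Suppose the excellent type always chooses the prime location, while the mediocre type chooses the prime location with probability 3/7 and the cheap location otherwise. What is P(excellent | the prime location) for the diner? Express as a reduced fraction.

P(the prime location) = (3/4)·1 + (1/4)·(3/7) = 6/7.
By Bayes' rule, P(excellent | the prime location) = (3/4) / (6/7) = 7/8.

7/8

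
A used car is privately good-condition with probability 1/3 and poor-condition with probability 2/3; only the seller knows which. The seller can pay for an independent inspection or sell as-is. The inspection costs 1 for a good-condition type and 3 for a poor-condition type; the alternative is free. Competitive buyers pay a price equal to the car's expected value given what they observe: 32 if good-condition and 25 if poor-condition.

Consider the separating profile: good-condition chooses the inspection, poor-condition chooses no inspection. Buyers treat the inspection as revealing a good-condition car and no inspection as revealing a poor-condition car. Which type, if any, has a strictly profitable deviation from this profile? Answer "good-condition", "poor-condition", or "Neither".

poor-condition

The inspection pays 32; no inspection pays 25.
good-condition: assigned the inspection, nets 32 − 1 = 31; deviating to no inspection nets 25.
poor-condition: assigned no inspection, nets 25; deviating to the inspection nets 32 − 3 = 29.
The poor-condition type gains 4 by deviating.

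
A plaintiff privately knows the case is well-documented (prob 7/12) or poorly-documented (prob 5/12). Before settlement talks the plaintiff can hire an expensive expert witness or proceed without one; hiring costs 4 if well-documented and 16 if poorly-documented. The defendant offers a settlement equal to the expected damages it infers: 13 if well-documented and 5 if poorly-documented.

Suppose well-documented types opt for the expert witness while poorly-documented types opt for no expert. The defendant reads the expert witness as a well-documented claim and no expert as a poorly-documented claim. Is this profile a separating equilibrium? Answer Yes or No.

Yes

Under these beliefs, the expert witness earns settlement 13 and no expert earns settlement 5.
well-documented: the expert witness nets 13 − 4 = 9; no expert nets 5. well-documented prefers the expert witness.
poorly-documented: the expert witness nets 13 − 16 = -3; no expert nets 5. poorly-documented prefers no expert.
Neither type deviates, so the separating profile is an equilibrium.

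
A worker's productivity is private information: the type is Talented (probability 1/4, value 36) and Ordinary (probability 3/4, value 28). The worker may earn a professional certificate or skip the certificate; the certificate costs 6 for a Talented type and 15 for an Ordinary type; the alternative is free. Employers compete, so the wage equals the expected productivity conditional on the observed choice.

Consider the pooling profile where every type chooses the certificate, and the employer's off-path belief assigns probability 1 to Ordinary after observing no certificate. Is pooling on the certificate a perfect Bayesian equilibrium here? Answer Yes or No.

On path, the employer holds the prior and pays 1/4·36 + 3/4·28 = 30. Off path (no certificate), believing Ordinary, it pays 28.
Talented: the certificate nets 30 − 6 = 24; no certificate nets 28. Talented would deviate.
Ordinary: the certificate nets 30 − 15 = 15; no certificate nets 28. Ordinary would deviate.
A type deviates, so pooling fails.

No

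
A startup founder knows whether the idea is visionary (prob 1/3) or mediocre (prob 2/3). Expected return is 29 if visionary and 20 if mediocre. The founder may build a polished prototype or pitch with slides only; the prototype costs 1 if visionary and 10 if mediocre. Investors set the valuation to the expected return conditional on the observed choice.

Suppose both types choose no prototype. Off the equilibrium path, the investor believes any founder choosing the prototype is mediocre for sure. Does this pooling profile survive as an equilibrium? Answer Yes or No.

On path, the investor holds the prior and pays 1/3·29 + 2/3·20 = 23. Off path (the prototype), believing mediocre, it pays 20.
visionary: no prototype nets 23; the prototype nets 20 − 1 = 19. visionary stays.
mediocre: no prototype nets 23; the prototype nets 20 − 10 = 10. mediocre stays.
No type deviates, so pooling is sustained.

Yes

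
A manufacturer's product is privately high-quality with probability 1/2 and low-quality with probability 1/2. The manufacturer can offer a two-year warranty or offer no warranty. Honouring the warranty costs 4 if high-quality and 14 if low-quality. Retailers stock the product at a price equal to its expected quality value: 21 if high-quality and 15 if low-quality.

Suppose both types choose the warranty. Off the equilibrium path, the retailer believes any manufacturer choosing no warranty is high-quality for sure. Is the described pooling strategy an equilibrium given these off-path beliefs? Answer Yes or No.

On path, the retailer holds the prior and pays 1/2·21 + 1/2·15 = 18. Off path (no warranty), believing high-quality, it pays 21.
high-quality: the warranty nets 18 − 4 = 14; no warranty nets 21. high-quality would deviate.
low-quality: the warranty nets 18 − 14 = 4; no warranty nets 21. low-quality would deviate.
A type deviates, so pooling fails.

No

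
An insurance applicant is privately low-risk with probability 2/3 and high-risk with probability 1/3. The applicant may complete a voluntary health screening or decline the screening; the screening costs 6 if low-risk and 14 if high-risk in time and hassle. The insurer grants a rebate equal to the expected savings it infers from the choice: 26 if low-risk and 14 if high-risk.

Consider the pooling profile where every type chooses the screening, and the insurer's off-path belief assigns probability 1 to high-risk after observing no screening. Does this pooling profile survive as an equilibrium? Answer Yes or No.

On path, the insurer holds the prior and pays 2/3·26 + 1/3·14 = 22. Off path (no screening), believing high-risk, it pays 14.
low-risk: the screening nets 22 − 6 = 16; no screening nets 14. low-risk stays.
high-risk: the screening nets 22 − 14 = 8; no screening nets 14. high-risk would deviate.
A type deviates, so pooling fails.

No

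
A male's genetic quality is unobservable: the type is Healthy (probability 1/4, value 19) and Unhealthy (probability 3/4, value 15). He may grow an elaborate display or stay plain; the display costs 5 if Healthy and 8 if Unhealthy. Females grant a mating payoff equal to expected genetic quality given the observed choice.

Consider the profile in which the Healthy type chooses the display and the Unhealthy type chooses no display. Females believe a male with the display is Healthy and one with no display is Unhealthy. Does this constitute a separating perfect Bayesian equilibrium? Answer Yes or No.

Under these beliefs, the display earns mating payoff 19 and no display earns mating payoff 15.
Healthy: the display nets 19 − 5 = 14; no display nets 15. Healthy would deviate to no display.
Unhealthy: the display nets 19 − 8 = 11; no display nets 15. Unhealthy prefers no display.
Healthy has a profitable deviation, so the profile is not an equilibrium.

No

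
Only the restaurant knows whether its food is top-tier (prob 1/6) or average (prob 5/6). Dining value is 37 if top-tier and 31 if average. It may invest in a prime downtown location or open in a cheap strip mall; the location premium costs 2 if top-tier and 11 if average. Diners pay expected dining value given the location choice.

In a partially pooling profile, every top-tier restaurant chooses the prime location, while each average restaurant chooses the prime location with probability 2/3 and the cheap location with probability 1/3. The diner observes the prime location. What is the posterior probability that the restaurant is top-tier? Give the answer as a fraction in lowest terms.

P(the prime location) = (1/6)·1 + (5/6)·(2/3) = 13/18.
By Bayes' rule, P(top-tier | the prime location) = (1/6) / (13/18) = 3/13.

3/13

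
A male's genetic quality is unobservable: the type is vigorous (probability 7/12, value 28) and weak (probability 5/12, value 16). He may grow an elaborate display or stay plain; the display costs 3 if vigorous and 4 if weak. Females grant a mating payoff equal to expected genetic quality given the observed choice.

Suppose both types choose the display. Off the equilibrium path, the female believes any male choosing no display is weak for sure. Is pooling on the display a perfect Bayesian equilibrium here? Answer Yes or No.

Yes

On path, the female holds the prior and pays 7/12·28 + 5/12·16 = 23. Off path (no display), believing weak, it pays 16.
vigorous: the display nets 23 − 3 = 20; no display nets 16. vigorous stays.
weak: the display nets 23 − 4 = 19; no display nets 16. weak stays.
No type deviates, so pooling is sustained.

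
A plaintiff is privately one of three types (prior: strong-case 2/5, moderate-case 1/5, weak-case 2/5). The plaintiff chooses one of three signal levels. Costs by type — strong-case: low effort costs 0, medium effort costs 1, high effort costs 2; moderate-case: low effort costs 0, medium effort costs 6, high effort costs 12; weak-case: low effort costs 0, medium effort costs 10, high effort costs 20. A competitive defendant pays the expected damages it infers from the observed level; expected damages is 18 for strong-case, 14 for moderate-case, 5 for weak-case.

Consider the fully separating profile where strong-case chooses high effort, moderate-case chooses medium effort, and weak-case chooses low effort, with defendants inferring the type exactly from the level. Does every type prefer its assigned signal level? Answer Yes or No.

Yes

Separating settlements: high effort → 18, medium effort → 14, low effort → 5.
strong-case (assigned high effort): low effort: 5 − 0 = 5; medium effort: 14 − 1 = 13; high effort: 18 − 2 = 16. strong-case stays.
moderate-case (assigned medium effort): low effort: 5 − 0 = 5; medium effort: 14 − 6 = 8; high effort: 18 − 12 = 6. moderate-case stays.
weak-case (assigned low effort): low effort: 5 − 0 = 5; medium effort: 14 − 10 = 4; high effort: 18 − 20 = -2. weak-case stays.
Every type prefers its assigned level; separation holds.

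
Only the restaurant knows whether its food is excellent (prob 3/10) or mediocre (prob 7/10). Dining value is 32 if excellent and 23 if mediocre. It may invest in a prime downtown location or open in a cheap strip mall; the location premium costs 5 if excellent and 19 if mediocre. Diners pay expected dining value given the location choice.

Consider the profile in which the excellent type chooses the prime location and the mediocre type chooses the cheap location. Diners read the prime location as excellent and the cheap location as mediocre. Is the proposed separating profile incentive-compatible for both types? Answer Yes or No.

Yes

Under these beliefs, the prime location earns price premium 32 and the cheap location earns price premium 23.
excellent: the prime location nets 32 − 5 = 27; the cheap location nets 23. excellent prefers the prime location.
mediocre: the prime location nets 32 − 19 = 13; the cheap location nets 23. mediocre prefers the cheap location.
Neither type deviates, so the separating profile is an equilibrium.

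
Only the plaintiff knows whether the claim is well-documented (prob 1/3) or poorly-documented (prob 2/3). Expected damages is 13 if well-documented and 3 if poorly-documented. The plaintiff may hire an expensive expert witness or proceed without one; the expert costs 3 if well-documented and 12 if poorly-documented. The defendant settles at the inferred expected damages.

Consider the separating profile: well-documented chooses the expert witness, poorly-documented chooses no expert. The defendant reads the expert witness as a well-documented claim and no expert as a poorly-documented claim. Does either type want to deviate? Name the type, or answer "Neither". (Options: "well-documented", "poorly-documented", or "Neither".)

Neither

The expert witness pays 13; no expert pays 3.
well-documented: assigned the expert witness, nets 13 − 3 = 10; deviating to no expert nets 3.
poorly-documented: assigned no expert, nets 3; deviating to the expert witness nets 13 − 12 = 1.
Both types strictly prefer their assigned action; no profitable deviation.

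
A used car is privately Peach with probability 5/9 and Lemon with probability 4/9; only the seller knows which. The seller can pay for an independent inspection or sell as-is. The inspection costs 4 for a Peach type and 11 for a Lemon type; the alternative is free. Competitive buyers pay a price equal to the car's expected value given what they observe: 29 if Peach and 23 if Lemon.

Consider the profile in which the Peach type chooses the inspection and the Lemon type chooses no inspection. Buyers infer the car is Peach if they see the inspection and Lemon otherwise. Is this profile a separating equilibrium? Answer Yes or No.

Yes

Under these beliefs, the inspection earns price 29 and no inspection earns price 23.
Peach: the inspection nets 29 − 4 = 25; no inspection nets 23. Peach prefers the inspection.
Lemon: the inspection nets 29 − 11 = 18; no inspection nets 23. Lemon prefers no inspection.
Neither type deviates, so the separating profile is an equilibrium.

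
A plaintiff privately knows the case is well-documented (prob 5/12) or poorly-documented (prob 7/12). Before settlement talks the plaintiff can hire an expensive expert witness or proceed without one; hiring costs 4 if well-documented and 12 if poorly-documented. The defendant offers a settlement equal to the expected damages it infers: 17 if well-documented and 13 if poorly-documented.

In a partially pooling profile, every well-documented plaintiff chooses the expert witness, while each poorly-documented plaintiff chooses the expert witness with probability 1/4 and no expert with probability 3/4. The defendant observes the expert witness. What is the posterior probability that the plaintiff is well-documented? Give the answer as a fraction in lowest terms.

P(the expert witness) = (5/12)·1 + (7/12)·(1/4) = 9/16.
By Bayes' rule, P(well-documented | the expert witness) = (5/12) / (9/16) = 20/27.

20/27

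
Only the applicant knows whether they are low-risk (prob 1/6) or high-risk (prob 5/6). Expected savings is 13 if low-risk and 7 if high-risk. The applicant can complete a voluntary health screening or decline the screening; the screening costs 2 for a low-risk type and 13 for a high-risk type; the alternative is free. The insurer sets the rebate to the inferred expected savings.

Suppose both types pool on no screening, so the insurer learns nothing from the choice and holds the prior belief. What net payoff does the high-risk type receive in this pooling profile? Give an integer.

8

Pooled rebate = 1/6·13 + 5/6·7 = 8.
high-risk pays no cost for no screening, so net payoff = 8.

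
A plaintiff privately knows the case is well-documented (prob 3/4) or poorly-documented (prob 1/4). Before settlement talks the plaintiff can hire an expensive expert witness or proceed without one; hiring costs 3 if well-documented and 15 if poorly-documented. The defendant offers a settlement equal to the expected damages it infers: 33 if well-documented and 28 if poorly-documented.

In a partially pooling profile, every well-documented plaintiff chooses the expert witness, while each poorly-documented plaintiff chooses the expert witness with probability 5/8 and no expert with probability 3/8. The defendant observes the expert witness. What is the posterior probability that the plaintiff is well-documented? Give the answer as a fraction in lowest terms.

24/29

P(the expert witness) = (3/4)·1 + (1/4)·(5/8) = 29/32.
By Bayes' rule, P(well-documented | the expert witness) = (3/4) / (29/32) = 24/29.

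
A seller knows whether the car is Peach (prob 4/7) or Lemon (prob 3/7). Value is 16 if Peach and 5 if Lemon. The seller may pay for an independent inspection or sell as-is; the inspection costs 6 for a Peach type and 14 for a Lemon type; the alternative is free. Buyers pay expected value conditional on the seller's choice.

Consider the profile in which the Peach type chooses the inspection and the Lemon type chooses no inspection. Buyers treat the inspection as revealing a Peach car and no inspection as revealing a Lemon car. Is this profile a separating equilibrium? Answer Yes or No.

Under these beliefs, the inspection earns price 16 and no inspection earns price 5.
Peach: the inspection nets 16 − 6 = 10; no inspection nets 5. Peach prefers the inspection.
Lemon: the inspection nets 16 − 14 = 2; no inspection nets 5. Lemon prefers no inspection.
Neither type deviates, so the separating profile is an equilibrium.

Yes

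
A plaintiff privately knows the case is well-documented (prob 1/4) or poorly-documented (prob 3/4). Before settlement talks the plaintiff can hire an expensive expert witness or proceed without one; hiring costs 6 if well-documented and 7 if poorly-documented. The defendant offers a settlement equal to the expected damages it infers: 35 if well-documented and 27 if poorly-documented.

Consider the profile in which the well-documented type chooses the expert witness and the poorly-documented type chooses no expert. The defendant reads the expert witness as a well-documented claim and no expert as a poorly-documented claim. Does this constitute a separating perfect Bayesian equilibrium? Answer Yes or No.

No

Under these beliefs, the expert witness earns settlement 35 and no expert earns settlement 27.
well-documented: the expert witness nets 35 − 6 = 29; no expert nets 27. well-documented prefers the expert witness.
poorly-documented: the expert witness nets 35 − 7 = 28; no expert nets 27. poorly-documented would deviate to the expert witness.
poorly-documented has a profitable deviation, so the profile is not an equilibrium.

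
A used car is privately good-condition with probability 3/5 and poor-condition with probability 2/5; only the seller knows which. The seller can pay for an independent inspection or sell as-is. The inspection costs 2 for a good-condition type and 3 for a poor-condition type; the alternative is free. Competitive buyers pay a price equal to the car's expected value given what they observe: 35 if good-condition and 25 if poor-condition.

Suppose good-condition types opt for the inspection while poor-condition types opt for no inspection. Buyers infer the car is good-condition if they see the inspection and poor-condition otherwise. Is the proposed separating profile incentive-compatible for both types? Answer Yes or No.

No

Under these beliefs, the inspection earns price 35 and no inspection earns price 25.
good-condition: the inspection nets 35 − 2 = 33; no inspection nets 25. good-condition prefers the inspection.
poor-condition: the inspection nets 35 − 3 = 32; no inspection nets 25. poor-condition would deviate to the inspection.
poor-condition has a profitable deviation, so the profile is not an equilibrium.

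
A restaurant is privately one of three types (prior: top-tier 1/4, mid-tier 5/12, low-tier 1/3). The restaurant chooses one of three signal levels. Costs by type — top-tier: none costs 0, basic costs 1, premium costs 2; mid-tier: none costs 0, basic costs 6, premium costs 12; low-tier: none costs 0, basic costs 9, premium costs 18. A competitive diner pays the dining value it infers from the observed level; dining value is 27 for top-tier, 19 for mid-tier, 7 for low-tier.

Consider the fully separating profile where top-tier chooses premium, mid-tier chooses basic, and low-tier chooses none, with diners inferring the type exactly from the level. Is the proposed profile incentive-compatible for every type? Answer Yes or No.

No

Separating price premiums: premium → 27, basic → 19, none → 7.
top-tier (assigned premium): none: 7 − 0 = 7; basic: 19 − 1 = 18; premium: 27 − 2 = 25. top-tier stays.
mid-tier (assigned basic): none: 7 − 0 = 7; basic: 19 − 6 = 13; premium: 27 − 12 = 15. mid-tier prefers premium.
low-tier (assigned none): none: 7 − 0 = 7; basic: 19 − 9 = 10; premium: 27 − 18 = 9. low-tier prefers basic.
At least one type deviates; the separating profile fails.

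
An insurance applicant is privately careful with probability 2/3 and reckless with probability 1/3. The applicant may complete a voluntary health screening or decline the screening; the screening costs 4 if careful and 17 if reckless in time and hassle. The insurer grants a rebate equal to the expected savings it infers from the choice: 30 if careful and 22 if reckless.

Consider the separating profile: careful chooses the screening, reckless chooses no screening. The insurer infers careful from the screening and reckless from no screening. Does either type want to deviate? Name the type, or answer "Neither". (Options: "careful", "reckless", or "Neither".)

Neither

The screening pays 30; no screening pays 22.
careful: assigned the screening, nets 30 − 4 = 26; deviating to no screening nets 22.
reckless: assigned no screening, nets 22; deviating to the screening nets 30 − 17 = 13.
Both types strictly prefer their assigned action; no profitable deviation.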